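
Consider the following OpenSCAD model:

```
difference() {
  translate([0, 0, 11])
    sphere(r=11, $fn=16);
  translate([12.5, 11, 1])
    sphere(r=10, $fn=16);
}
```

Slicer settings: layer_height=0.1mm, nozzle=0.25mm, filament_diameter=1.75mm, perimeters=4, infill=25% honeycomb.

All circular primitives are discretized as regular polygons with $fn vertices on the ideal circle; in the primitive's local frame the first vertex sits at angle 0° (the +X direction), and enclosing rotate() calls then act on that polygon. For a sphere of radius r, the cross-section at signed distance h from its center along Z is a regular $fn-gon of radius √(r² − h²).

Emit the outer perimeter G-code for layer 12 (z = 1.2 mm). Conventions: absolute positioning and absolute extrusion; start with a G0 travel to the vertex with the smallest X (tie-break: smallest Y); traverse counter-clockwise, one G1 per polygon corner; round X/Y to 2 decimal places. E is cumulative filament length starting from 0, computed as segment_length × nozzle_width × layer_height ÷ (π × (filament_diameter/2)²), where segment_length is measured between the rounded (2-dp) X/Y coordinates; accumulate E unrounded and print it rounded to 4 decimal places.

G0 X-5.00 Y0.00 Z1.20
G1 X-4.62 Y-1.91 E0.0202
G1 X-3.53 Y-3.53 E0.0405
G1 X-1.91 Y-4.62 E0.0608
G1 X0.00 Y-5.00 E0.0811
G1 X1.91 Y-4.62 E0.1013
G1 X3.53 Y-3.53 E0.1216
G1 X4.62 Y-1.91 E0.1419
G1 X5.00 Y0.00 E0.1621
G1 X4.62 Y1.91 E0.1824
G1 X3.53 Y3.53 E0.2027
G1 X1.91 Y4.62 E0.2230
G1 X0.00 Y5.00 E0.2432
G1 X-1.91 Y4.62 E0.2635
G1 X-3.53 Y3.53 E0.2838
G1 X-4.62 Y1.91 E0.3040
G1 X-5.00 Y0.00 E0.3243

At z = 1.2 mm: the r=11 sphere contributes a regular 16-gon of circumradius √(11²−9.8²) = 4.996; the sphere at (12.5, 11): section is a regular 16-gon, circumradius = √(r²−h²) = √(10²−0.2²) = 9.998; After the difference (first − rest): starting from the r=11 sphere, the r=10 sphere at (12.5, 11) misses the remaining region (no effect) — 1 connected region. The outline is a single polygon with 16 vertices. Extrusion per mm of travel: 0.25 × 0.1 / (π × 0.875²) = 0.010394. Accumulating E over each segment gives final E = 0.3243.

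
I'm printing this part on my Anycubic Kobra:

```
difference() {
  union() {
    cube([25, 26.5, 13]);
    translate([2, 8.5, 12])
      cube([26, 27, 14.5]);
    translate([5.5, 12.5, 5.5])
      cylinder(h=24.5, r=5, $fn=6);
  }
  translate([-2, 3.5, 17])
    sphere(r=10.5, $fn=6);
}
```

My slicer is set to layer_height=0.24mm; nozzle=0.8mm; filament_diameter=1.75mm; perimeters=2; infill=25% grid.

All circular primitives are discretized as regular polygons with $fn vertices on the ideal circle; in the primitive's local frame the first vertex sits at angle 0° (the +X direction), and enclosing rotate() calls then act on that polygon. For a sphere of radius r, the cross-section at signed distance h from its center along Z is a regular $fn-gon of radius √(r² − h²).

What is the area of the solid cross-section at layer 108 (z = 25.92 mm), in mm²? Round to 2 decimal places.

707.61 mm²

At z = 25.92 mm: the cube is not intersected at this z (z outside [0, 13]); the cube at (2, 8.5) (footprint 26×27) is included at this height (area 702.00 mm²); the cylinder at (5.5, 12.5): section is a regular 6-gon, circumradius r=5 (area = (6/2)·5.000²·sin(360°/6) = 64.95 mm²); Combining (union): the regions partially overlap — summed areas 766.95 mm² minus the doubly-counted overlap 59.34 mm² gives 707.61 mm² — area = 707.61 mm²; the sphere at (-2, 3.5): section is a regular 6-gon, circumradius = √(r²−h²) = √(10.5²−8.92²) = 5.539 (area = (6/2)·5.539²·sin(360°/6) = 79.72 mm²); Taking the first minus the rest: starting from the result so far (707.61 mm²), the r=10.5 sphere at (-2, 3.5) misses the remaining region (no effect) — area = 707.61 mm². Overall, the cross-section is a single solid region. Net area = 707.61 mm².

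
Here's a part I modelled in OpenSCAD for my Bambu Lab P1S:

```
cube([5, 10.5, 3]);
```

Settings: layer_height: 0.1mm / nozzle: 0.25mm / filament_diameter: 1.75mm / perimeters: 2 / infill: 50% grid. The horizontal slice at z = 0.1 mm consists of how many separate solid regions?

1

At z = 0.1 mm: the 5×10.5 cube contributes its full rectangle. The result has 1 disconnected region.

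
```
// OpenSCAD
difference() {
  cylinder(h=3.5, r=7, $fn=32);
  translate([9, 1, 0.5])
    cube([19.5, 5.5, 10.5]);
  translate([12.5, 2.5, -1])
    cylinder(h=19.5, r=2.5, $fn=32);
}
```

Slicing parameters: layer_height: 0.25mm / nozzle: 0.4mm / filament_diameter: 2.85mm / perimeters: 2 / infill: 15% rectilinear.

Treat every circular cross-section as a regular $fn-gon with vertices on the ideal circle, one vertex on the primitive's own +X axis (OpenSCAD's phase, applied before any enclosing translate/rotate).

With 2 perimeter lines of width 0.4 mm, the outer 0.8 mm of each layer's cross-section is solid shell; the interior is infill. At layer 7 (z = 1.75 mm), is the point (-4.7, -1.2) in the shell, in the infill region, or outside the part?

infill

At z = 1.75 mm: the r=7 cylinder contributes a regular 32-gon of circumradius 7; the cube at (9, 1) is present — its section is the full 19.5×5.5 rectangle; the r=2.5 cylinder at (12.5, 2.5) gives a regular 32-gon of circumradius 2.5 (constant along its height); Subtracting the remaining from the first: starting from the r=7 cylinder, the 19.5×5.5 cube at (9, 1) misses the remaining region (no effect); the r=2.5 cylinder at (12.5, 2.5) misses the remaining region (no effect) — 1 connected region. Overall, the cross-section is a single solid region. The nearest boundary edge runs (-6.47, -2.68)→(-6.87, -1.37); distance from the point to it = 2.12 mm. The point is inside the cross-section and 2.12 mm from the nearest boundary — more than the 0.8 mm shell width (2 × 0.4), so it's in the infill interior.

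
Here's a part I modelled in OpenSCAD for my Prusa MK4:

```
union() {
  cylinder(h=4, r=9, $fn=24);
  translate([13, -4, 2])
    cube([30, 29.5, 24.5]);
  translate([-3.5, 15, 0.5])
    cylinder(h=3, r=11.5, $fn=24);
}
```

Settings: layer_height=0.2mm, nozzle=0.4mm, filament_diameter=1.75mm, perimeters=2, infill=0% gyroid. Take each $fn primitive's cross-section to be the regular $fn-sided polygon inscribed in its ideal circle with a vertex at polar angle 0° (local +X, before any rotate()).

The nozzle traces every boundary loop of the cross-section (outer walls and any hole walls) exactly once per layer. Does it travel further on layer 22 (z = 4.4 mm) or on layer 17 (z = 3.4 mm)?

Layer 22 (z = 4.4): the cylinder is not intersected at this z (z outside [0, 4]); the 30×29.5 cube at (13, -4) contributes its full rectangle (perimeter 119.00 mm); the cylinder at (-3.5, 15) does not reach this height (z outside [0.5, 3.5]); Merging all regions: only the 30×29.5 cube at (13, -4) is present, so the union is just that shape — boundary = 119.00 mm. So its perimeter = 119.00 mm. Layer 17 (z = 3.4): the r=9 cylinder contributes a regular 24-gon of circumradius 9 (perimeter = 2·24·9.000·sin(180°/24) = 56.39 mm); the cube at (13, -4) (footprint 30×29.5) is included at this height (perimeter 119.00 mm); the r=11.5 cylinder at (-3.5, 15) contributes a regular 24-gon of circumradius 11.5 (perimeter = 2·24·11.500·sin(180°/24) = 72.05 mm); Merging all regions: the regions partially overlap (shared area 45.09 mm²), so the edge portions inside another operand are dropped and the merged outline is re-measured after clipping — boundary = 218.50 mm. So its perimeter = 218.50 mm. Layer 17 is larger (218.50 vs 119.00 mm).

layer 17 (z = 3.4 mm)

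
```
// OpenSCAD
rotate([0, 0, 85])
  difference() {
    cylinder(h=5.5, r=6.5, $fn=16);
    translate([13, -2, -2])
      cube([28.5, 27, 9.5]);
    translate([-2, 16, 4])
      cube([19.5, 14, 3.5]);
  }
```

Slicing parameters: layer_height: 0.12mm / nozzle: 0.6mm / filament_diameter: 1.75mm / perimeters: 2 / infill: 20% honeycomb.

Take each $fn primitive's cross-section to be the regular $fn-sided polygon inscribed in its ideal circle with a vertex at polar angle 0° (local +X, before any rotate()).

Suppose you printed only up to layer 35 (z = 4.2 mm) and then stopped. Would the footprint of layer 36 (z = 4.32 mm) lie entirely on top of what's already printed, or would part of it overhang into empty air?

entirely on top

Compare the two slices. At z = 4.2: the cylinder: section is a regular 16-gon, circumradius r=6.5 (area = (16/2)·6.500²·sin(360°/16) = 129.35 mm²); the cube at (13, -2) (footprint 28.5×27) is included at this height (area 769.50 mm²); the 19.5×14 cube at (-2, 16) contributes its full rectangle (area 273.00 mm²); Taking the first minus the rest: starting from the r=6.5 cylinder (129.35 mm²), the 28.5×27 cube at (13, -2) misses the remaining region (no effect); the 19.5×14 cube at (-2, 16) misses the remaining region (no effect) — area = 129.35 mm²; (rotated 85° about Z; rotation is an isometry so areas/perimeters/island counts are preserved). At z = 4.32: the r=6.5 cylinder gives a regular 16-gon of circumradius 6.5 (constant along its height) (area = (16/2)·6.500²·sin(360°/16) = 129.35 mm²); the 28.5×27 cube at (13, -2) contributes its full rectangle (area 769.50 mm²); the cube at (-2, 16) (footprint 19.5×14) is included at this height (area 273.00 mm²); Subtracting the remaining from the first: starting from the r=6.5 cylinder (129.35 mm²), the 28.5×27 cube at (13, -2) misses the remaining region (no effect); the 19.5×14 cube at (-2, 16) misses the remaining region (no effect) — area = 129.35 mm²; (whole slice rotated 85° about Z — lengths, areas and connectivity unchanged). Checking containment: the cross-section at z = 4.32 is a subset of the cross-section at z = 4.2.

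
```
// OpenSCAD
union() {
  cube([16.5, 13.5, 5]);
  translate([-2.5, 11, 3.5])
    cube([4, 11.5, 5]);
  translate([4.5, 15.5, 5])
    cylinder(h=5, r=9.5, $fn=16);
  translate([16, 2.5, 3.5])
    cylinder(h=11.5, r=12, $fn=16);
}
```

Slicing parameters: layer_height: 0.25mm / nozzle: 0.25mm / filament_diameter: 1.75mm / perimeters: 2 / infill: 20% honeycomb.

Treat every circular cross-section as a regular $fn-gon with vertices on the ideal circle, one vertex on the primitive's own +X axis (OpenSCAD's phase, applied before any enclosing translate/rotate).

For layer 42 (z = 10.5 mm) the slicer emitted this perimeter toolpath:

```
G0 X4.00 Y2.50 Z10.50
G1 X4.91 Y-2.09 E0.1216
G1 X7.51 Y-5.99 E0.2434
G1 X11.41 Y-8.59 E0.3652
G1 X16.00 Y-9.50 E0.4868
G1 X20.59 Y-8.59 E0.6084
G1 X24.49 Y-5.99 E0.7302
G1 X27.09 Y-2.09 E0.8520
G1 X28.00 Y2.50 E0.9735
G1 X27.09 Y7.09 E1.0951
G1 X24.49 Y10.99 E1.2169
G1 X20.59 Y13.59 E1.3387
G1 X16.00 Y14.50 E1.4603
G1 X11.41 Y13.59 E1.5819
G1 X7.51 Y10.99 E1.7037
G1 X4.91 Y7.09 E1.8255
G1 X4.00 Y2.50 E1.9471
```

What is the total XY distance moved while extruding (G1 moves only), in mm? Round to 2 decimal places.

Sum the Euclidean lengths of each G1 segment: total = 74.93 mm.

74.93 mm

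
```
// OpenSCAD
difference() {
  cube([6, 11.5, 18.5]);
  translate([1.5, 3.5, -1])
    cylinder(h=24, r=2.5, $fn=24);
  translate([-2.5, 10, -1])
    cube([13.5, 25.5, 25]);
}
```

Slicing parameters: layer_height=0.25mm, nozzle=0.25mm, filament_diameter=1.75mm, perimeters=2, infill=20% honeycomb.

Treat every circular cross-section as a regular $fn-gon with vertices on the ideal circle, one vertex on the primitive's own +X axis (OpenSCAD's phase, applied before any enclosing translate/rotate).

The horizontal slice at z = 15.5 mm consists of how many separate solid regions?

1

At z = 15.5 mm: the cube (footprint 6×11.5) is included at this height; the r=2.5 cylinder at (1.5, 3.5) contributes a regular 24-gon of circumradius 2.5; the cube at (-2.5, 10) (footprint 13.5×25.5) is included at this height; Subtracting the remaining from the first: starting from the 6×11.5 cube, the r=2.5 cylinder at (1.5, 3.5) partially overlaps it — only the 16.68 mm² overlap (of its 19.41 mm²) is removed, clipping the outline; the 13.5×25.5 cube at (-2.5, 10) partially overlaps it — only the 9.00 mm² overlap (of its 344.25 mm²) is removed, clipping the outline — 1 connected region. The result has 1 disconnected region.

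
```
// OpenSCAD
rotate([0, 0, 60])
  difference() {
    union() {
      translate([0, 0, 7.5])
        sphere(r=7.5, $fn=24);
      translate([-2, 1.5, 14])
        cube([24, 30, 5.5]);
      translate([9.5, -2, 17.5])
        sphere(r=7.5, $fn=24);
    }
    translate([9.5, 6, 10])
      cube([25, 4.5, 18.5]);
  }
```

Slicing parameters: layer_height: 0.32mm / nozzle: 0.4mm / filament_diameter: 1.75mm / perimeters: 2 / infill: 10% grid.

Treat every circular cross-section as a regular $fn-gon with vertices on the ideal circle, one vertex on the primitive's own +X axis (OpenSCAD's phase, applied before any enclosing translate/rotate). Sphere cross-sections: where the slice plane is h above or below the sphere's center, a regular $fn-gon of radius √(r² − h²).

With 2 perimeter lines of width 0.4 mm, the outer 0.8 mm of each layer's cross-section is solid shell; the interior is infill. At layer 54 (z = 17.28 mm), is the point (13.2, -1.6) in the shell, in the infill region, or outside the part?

At z = 17.28 mm: the sphere is not intersected at this z (|z−center|=9.780 > r=7.5); the cube at (-2, 1.5) is present — its section is the full 24×30 rectangle; the sphere at (9.5, -2): section is a regular 24-gon, circumradius = √(r²−h²) = √(7.5²−0.22²) = 7.497; Combining (union): the regions partially overlap (shared area 37.10 mm²), so overlapping operands fuse into one piece — 1 connected region; the cube at (9.5, 6) is present — its section is the full 25×4.5 rectangle; After the difference (first − rest): starting from that combined region, the 25×4.5 cube at (9.5, 6) partially overlaps it — only the 56.25 mm² overlap (of its 112.50 mm²) is removed, clipping the outline — 1 connected region; (rotated 60° about Z; rotation is an isometry so areas/perimeters/island counts are preserved). Overall, the cross-section is a single solid region. Undo the 60° rotation: the query point maps to (5.214, -12.232) in the un-rotated model frame. The nearest boundary edge runs (7.56, -9.24)→(5.75, -8.49); distance from the point to it = 3.66 mm. The point is not inside any of the regions above, so it lies outside the cross-section (3.66 mm from the nearest boundary).

outside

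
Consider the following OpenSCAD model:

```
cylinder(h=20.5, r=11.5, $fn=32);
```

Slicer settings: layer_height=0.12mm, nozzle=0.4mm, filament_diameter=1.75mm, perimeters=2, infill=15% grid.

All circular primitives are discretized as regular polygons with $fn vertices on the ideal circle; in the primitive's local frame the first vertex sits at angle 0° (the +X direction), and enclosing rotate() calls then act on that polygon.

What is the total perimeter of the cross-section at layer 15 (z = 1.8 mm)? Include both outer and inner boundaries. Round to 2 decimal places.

At z = 1.8 mm: the cylinder: section is a regular 32-gon, circumradius r=11.5 (perimeter = 2·32·11.500·sin(180°/32) = 72.14 mm). Overall, the cross-section is a single solid region. Total boundary length (outer) = 72.14 mm.

72.14 mm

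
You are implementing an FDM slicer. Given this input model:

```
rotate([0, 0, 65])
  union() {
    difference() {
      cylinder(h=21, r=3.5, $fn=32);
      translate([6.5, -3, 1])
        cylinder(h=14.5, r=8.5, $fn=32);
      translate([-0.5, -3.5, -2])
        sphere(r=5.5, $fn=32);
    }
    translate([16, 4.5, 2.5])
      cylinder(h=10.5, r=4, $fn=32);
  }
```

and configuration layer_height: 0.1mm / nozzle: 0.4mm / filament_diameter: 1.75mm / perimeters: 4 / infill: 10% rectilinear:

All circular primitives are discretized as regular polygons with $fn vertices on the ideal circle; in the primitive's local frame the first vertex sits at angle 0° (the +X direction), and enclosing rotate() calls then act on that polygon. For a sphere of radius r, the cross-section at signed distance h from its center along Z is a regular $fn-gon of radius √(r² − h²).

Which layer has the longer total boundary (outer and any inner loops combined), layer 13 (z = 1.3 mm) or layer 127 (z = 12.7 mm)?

layer 127 (z = 12.7 mm)

Layer 13 (z = 1.3): the cylinder: section is a regular 32-gon, circumradius r=3.5 (perimeter = 2·32·3.500·sin(180°/32) = 21.96 mm); the r=8.5 cylinder at (6.5, -3) gives a regular 32-gon of circumradius 8.5 (constant along its height) (perimeter = 2·32·8.500·sin(180°/32) = 53.32 mm); the sphere at (-0.5, -3.5): section is a regular 32-gon, circumradius = √(r²−h²) = √(5.5²−3.3²) = 4.400 (perimeter = 2·32·4.400·sin(180°/32) = 27.60 mm); Taking the first minus the rest: starting from the r=3.5 cylinder, the r=8.5 cylinder at (6.5, -3) partially overlaps it — only the 26.55 mm² overlap (of its 225.52 mm²) is removed, clipping the outline; the r=5.5 sphere at (-0.5, -3.5) partially overlaps it — only the 4.51 mm² overlap (of its 60.43 mm²) is removed, clipping the outline — boundary = 12.64 mm; the cylinder at (16, 4.5) does not reach this height (z outside [2.5, 13]); Taking the union: only that combined region is present, so the union is just that shape — boundary = 12.64 mm; (rotated 65° about Z; rotation is an isometry so areas/perimeters/island counts are preserved). So its perimeter = 12.64 mm. Layer 127 (z = 12.7): the r=3.5 cylinder gives a regular 32-gon of circumradius 3.5 (constant along its height) (perimeter = 2·32·3.500·sin(180°/32) = 21.96 mm); the r=8.5 cylinder at (6.5, -3) gives a regular 32-gon of circumradius 8.5 (constant along its height) (perimeter = 2·32·8.500·sin(180°/32) = 53.32 mm); the sphere at (-0.5, -3.5) does not reach this height (|z−center|=14.700 > r=5.5); After the difference (first − rest): starting from the r=3.5 cylinder, the r=8.5 cylinder at (6.5, -3) partially overlaps it — only the 26.55 mm² overlap (of its 225.52 mm²) is removed, clipping the outline — boundary = 16.89 mm; the cylinder at (16, 4.5): section is a regular 32-gon, circumradius r=4 (perimeter = 2·32·4.000·sin(180°/32) = 25.09 mm); Combining (union): the 2 present regions are separate (no shared area or edge), so areas and boundary lengths simply add and each stays a separate island — boundary = 41.98 mm; (whole slice rotated 65° about Z — lengths, areas and connectivity unchanged). So its perimeter = 41.98 mm. Layer 127 is larger (41.98 vs 12.64 mm).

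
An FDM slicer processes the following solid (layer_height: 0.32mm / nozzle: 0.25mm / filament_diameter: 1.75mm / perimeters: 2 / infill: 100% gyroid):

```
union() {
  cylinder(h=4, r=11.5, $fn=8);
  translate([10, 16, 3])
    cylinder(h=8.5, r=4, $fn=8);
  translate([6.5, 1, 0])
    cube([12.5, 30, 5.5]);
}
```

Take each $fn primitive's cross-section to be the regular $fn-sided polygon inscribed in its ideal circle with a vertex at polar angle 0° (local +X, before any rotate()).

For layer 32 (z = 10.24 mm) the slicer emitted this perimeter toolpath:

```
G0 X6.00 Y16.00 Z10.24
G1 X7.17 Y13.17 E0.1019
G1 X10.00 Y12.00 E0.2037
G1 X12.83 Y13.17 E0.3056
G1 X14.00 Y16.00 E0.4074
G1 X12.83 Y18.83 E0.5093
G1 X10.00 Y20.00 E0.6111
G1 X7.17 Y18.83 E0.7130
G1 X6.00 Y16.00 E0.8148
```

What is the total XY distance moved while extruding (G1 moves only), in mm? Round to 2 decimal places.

24.50 mm

Sum the Euclidean lengths of each G1 segment: total = 24.50 mm.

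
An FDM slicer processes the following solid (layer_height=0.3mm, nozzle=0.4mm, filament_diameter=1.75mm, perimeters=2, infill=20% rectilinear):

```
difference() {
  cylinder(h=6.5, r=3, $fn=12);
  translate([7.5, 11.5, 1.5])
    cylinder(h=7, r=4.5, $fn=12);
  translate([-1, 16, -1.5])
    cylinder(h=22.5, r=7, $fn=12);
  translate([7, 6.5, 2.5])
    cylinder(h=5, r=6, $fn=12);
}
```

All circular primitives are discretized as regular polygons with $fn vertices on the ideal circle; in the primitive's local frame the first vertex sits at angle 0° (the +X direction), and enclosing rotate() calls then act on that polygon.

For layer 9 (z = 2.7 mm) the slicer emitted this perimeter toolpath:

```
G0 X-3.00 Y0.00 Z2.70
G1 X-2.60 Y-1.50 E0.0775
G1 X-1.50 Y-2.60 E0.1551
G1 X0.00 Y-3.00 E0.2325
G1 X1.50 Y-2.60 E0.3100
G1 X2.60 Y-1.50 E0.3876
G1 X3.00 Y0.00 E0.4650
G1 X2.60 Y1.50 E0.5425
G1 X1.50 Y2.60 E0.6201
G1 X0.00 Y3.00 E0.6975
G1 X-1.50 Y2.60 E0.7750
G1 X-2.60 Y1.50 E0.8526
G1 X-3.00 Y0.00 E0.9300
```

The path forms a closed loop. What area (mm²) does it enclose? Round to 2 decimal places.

27.02 mm²

Apply the shoelace formula to the sequence of (X, Y) vertices; enclosed area = 27.02 mm².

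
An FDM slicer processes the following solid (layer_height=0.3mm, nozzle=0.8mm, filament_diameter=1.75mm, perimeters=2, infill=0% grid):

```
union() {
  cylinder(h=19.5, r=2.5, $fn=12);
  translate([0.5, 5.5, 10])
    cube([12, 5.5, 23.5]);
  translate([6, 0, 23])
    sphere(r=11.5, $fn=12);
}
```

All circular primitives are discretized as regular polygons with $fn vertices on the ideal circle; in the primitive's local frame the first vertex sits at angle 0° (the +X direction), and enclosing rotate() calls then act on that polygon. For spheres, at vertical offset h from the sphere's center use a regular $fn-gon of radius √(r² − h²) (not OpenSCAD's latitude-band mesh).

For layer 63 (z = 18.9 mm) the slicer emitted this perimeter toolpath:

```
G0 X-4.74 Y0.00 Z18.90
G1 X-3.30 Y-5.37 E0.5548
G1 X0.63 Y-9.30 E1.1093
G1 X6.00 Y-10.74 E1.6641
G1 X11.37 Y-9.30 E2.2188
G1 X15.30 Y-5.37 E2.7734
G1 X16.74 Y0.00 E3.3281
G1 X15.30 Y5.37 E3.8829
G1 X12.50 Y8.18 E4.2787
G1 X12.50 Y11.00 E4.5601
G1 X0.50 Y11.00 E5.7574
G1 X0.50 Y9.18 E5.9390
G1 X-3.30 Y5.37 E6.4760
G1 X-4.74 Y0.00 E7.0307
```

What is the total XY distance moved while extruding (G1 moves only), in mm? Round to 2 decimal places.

Sum the Euclidean lengths of each G1 segment: total = 70.46 mm.

70.46 mm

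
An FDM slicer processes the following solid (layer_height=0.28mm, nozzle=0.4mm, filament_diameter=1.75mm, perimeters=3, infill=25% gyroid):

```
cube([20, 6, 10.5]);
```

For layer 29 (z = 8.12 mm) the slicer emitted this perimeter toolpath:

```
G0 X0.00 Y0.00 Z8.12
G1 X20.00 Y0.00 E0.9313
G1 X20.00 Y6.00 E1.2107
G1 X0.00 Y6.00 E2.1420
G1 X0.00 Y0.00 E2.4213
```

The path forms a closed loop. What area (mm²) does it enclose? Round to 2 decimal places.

Apply the shoelace formula to the sequence of (X, Y) vertices; enclosed area = 120.00 mm².

120.00 mm²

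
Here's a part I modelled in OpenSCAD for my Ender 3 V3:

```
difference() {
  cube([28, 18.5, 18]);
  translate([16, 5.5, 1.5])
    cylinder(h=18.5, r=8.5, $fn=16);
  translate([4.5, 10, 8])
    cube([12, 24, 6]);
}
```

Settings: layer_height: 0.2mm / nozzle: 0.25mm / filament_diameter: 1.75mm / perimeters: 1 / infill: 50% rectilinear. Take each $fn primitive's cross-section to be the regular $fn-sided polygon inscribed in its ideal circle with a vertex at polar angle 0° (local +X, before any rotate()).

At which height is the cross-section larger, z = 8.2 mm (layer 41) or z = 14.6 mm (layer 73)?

layer 73 (z = 14.6 mm)

Layer 41 (z = 8.2): the cube is present — its section is the full 28×18.5 rectangle (area 518.00 mm²); the cylinder at (16, 5.5): section is a regular 16-gon, circumradius r=8.5 (area = (16/2)·8.500²·sin(360°/16) = 221.19 mm²); the 12×24 cube at (4.5, 10) contributes its full rectangle (area 288.00 mm²); Subtracting the remaining from the first: starting from the 28×18.5 cube (518.00 mm²), the r=8.5 cylinder at (16, 5.5) partially overlaps it — only the 195.71 mm² overlap (of its 221.19 mm²) is removed, clipping the outline; the 12×24 cube at (4.5, 10) partially overlaps it — only the 80.60 mm² overlap (of its 288.00 mm²) is removed, clipping the outline — area = 241.69 mm². So its area = 241.69 mm². Layer 73 (z = 14.6): the cube is present — its section is the full 28×18.5 rectangle (area 518.00 mm²); the cylinder at (16, 5.5): section is a regular 16-gon, circumradius r=8.5 (area = (16/2)·8.500²·sin(360°/16) = 221.19 mm²); the cube at (4.5, 10) does not reach this height (z outside [8, 14]); Taking the first minus the rest: starting from the 28×18.5 cube (518.00 mm²), the r=8.5 cylinder at (16, 5.5) partially overlaps it — only the 195.71 mm² overlap (of its 221.19 mm²) is removed, clipping the outline — area = 322.29 mm². So its area = 322.29 mm². Layer 73 is larger (322.29 vs 241.69 mm²).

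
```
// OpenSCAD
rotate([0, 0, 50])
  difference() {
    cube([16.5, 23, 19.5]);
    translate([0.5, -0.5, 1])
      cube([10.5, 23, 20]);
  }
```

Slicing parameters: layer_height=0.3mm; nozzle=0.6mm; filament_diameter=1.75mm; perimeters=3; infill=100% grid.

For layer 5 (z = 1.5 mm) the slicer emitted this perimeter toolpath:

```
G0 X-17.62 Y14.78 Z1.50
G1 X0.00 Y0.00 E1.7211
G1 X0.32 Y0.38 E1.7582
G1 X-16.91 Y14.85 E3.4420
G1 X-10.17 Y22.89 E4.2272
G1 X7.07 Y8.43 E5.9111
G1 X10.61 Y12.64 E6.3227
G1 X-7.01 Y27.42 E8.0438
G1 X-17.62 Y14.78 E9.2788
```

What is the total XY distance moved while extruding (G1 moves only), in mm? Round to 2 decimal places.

Sum the Euclidean lengths of each G1 segment: total = 123.99 mm.

123.99 mm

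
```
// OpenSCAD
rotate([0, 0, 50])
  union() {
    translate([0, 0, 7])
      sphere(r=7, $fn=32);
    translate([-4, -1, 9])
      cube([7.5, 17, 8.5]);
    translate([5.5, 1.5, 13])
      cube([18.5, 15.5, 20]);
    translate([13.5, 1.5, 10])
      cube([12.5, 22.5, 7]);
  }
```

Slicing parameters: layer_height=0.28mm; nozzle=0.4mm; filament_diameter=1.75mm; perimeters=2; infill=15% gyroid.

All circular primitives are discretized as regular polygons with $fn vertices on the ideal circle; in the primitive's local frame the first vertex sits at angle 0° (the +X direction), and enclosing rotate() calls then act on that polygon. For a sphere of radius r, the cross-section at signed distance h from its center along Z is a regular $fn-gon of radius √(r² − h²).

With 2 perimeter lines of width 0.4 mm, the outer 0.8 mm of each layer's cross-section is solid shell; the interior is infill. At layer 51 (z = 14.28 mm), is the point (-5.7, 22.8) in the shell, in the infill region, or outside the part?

shell

At z = 14.28 mm: the sphere does not reach this height (|z−center|=7.280 > r=7); the cube at (-4, -1) is present — its section is the full 7.5×17 rectangle; the cube at (5.5, 1.5) is present — its section is the full 18.5×15.5 rectangle; the cube at (13.5, 1.5) (footprint 12.5×22.5) is included at this height; Taking the union: the regions partially overlap (shared area 162.75 mm²), so overlapping operands fuse into one piece — 2 connected regions; (rotated 50° about Z; rotation is an isometry so areas/perimeters/island counts are preserved). Overall, the cross-section has 2 separate islands. Undo the 50° rotation: the query point maps to (13.802, 19.022) in the un-rotated model frame. The nearest boundary edge runs (13.50, 17.00)→(13.50, 24.00); distance from the point to it = 0.30 mm. (Shell/infill is judged within the island containing the point — the largest one.) The point is inside the cross-section, 0.30 mm from the nearest boundary — within the 0.8 mm shell band (2 × 0.4).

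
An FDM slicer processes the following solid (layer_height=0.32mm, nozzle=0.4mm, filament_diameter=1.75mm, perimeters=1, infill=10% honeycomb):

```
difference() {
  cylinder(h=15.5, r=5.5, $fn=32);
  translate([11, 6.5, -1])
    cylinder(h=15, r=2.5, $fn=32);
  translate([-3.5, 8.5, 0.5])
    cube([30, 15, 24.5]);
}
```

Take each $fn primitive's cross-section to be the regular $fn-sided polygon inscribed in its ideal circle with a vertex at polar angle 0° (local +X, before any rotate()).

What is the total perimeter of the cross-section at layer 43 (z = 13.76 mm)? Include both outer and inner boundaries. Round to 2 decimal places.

34.50 mm

At z = 13.76 mm: the cylinder: section is a regular 32-gon, circumradius r=5.5 (perimeter = 2·32·5.500·sin(180°/32) = 34.50 mm); the cylinder at (11, 6.5): section is a regular 32-gon, circumradius r=2.5 (perimeter = 2·32·2.500·sin(180°/32) = 15.68 mm); the 30×15 cube at (-3.5, 8.5) contributes its full rectangle (perimeter 90.00 mm); Subtracting the remaining from the first: starting from the r=5.5 cylinder, the r=2.5 cylinder at (11, 6.5) misses the remaining region (no effect); the 30×15 cube at (-3.5, 8.5) misses the remaining region (no effect) — boundary = 34.50 mm. Overall, the cross-section is a single solid region. Total boundary length (outer) = 34.50 mm.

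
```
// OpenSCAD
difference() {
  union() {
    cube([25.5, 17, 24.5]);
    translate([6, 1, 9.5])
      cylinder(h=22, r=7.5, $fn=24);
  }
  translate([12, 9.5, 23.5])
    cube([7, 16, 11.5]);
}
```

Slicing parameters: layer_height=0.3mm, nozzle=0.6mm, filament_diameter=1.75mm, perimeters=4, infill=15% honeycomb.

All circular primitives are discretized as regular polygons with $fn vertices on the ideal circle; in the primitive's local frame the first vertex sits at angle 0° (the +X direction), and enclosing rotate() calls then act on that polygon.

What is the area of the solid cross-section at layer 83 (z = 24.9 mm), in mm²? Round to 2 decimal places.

174.70 mm²

At z = 24.9 mm: the cube is absent (z outside [0, 24.5]); the cylinder at (6, 1): section is a regular 24-gon, circumradius r=7.5 (area = (24/2)·7.500²·sin(360°/24) = 174.70 mm²); Combining (union): only the r=7.5 cylinder at (6, 1) is present, so the union is just that shape — area = 174.70 mm²; the cube at (12, 9.5) (footprint 7×16) is included at this height (area 112.00 mm²); Subtracting the remaining from the first: starting from that combined region (174.70 mm²), the 7×16 cube at (12, 9.5) misses the remaining region (no effect) — area = 174.70 mm². Overall, the cross-section is a single solid region. Net area = 174.70 mm².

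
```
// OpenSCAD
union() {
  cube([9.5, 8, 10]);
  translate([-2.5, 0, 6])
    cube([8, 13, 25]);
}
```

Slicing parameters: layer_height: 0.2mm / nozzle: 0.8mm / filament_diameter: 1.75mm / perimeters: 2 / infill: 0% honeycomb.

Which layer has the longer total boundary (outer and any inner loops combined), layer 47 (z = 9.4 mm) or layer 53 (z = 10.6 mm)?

layer 47 (z = 9.4 mm)

Layer 47 (z = 9.4): the 9.5×8 cube contributes its full rectangle (perimeter 35.00 mm); the cube at (-2.5, 0) is present — its section is the full 8×13 rectangle (perimeter 42.00 mm); Combining (union): the regions partially overlap (shared area 44.00 mm²), so the edge portions inside another operand are dropped and the merged outline is re-measured after clipping — boundary = 50.00 mm. So its perimeter = 50.00 mm. Layer 53 (z = 10.6): the cube does not reach this height (z outside [0, 10]); the 8×13 cube at (-2.5, 0) contributes its full rectangle (perimeter 42.00 mm); Combining (union): only the 8×13 cube at (-2.5, 0) is present, so the union is just that shape — boundary = 42.00 mm. So its perimeter = 42.00 mm. Layer 47 is larger (50.00 vs 42.00 mm).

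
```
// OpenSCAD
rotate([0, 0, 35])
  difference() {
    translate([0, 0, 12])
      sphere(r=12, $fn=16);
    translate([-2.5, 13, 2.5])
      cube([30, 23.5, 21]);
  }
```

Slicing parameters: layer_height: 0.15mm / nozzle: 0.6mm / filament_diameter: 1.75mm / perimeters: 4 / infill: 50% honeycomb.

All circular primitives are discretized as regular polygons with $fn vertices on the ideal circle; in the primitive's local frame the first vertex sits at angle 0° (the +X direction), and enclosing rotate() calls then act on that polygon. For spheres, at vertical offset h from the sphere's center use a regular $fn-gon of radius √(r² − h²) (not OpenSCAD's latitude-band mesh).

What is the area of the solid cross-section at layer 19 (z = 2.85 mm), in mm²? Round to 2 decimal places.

184.54 mm²

At z = 2.85 mm: the r=12 sphere slices to a regular 16-gon of circumradius 7.764 (√(r²−h²) with h=9.15 from center) (area = (16/2)·7.764²·sin(360°/16) = 184.54 mm²); the 30×23.5 cube at (-2.5, 13) contributes its full rectangle (area 705.00 mm²); After the difference (first − rest): starting from the r=12 sphere (184.54 mm²), the 30×23.5 cube at (-2.5, 13) misses the remaining region (no effect) — area = 184.54 mm²; (whole slice rotated 35° about Z — lengths, areas and connectivity unchanged). Overall, the cross-section is a single solid region. Net area = 184.54 mm².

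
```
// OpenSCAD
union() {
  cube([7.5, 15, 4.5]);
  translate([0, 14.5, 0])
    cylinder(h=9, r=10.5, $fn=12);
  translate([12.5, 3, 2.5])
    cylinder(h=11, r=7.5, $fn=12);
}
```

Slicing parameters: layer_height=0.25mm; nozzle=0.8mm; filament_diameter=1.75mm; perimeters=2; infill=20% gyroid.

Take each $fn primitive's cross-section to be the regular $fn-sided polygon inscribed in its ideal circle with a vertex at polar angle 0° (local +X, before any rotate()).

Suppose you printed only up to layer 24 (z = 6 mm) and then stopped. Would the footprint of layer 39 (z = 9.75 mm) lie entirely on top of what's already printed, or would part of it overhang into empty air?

entirely on top

Compare the two slices. At z = 6: the cube does not reach this height (z outside [0, 4.5]); the r=10.5 cylinder at (0, 14.5) contributes a regular 12-gon of circumradius 10.5 (area = (12/2)·10.500²·sin(360°/12) = 330.75 mm²); the r=7.5 cylinder at (12.5, 3) contributes a regular 12-gon of circumradius 7.5 (area = (12/2)·7.500²·sin(360°/12) = 168.75 mm²); Combining (union): the regions partially overlap — summed areas 499.50 mm² minus the doubly-counted overlap 1.85 mm² gives 497.65 mm² — area = 497.65 mm². At z = 9.75: the cube is not intersected at this z (z outside [0, 4.5]); the cylinder at (0, 14.5) is absent (z outside [0, 9]); the cylinder at (12.5, 3): section is a regular 12-gon, circumradius r=7.5 (area = (12/2)·7.500²·sin(360°/12) = 168.75 mm²); Taking the union: only the r=7.5 cylinder at (12.5, 3) is present, so the union is just that shape — area = 168.75 mm². Checking containment: the cross-section at z = 9.75 is a subset of the cross-section at z = 6.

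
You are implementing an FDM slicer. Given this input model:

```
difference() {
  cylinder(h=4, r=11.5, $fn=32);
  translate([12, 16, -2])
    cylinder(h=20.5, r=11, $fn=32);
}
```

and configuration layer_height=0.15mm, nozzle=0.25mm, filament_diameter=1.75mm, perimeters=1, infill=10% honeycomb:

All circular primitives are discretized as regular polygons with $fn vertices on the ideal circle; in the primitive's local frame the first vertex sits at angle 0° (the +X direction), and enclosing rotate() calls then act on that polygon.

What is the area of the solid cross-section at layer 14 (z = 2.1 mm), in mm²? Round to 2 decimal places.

At z = 2.1 mm: the r=11.5 cylinder contributes a regular 32-gon of circumradius 11.5 (area = (32/2)·11.500²·sin(360°/32) = 412.81 mm²); the cylinder at (12, 16): section is a regular 32-gon, circumradius r=11 (area = (32/2)·11.000²·sin(360°/32) = 377.69 mm²); Subtracting the remaining from the first: starting from the r=11.5 cylinder (412.81 mm²), the r=11 cylinder at (12, 16) partially overlaps it — only the 16.61 mm² overlap (of its 377.69 mm²) is removed, clipping the outline — area = 396.20 mm². Overall, the cross-section is a single solid region. Net area = 396.20 mm².

396.20 mm²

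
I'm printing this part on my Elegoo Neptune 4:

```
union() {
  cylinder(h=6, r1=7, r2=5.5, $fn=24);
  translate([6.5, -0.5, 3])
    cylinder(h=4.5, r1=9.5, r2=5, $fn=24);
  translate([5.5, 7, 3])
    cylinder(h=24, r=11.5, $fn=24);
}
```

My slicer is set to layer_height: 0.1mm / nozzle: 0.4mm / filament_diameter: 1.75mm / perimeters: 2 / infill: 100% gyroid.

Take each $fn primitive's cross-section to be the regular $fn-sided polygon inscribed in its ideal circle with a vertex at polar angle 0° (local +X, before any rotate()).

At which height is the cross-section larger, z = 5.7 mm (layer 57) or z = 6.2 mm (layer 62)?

layer 57 (z = 5.7 mm)

Layer 57 (z = 5.7): the cone contributes a regular 24-gon of circumradius 5.575 (interpolated between r1=7 and r2=5.5 at t=0.950) (area = (24/2)·5.575²·sin(360°/24) = 96.53 mm²); the cone at (6.5, -0.5): at t=0.600 of its height the radius interpolates to r₁+(r₂−r₁)t = 6.800, giving a regular 24-gon of that circumradius (area = (24/2)·6.800²·sin(360°/24) = 143.61 mm²); the r=11.5 cylinder at (5.5, 7) contributes a regular 24-gon of circumradius 11.5 (area = (24/2)·11.500²·sin(360°/24) = 410.75 mm²); Combining (union): the regions partially overlap — summed areas 650.89 mm² minus the doubly-counted overlap 188.05 mm² gives 462.84 mm² — area = 462.84 mm². So its area = 462.84 mm². Layer 62 (z = 6.2): the cone is absent (z outside [0, 6]); the cone at (6.5, -0.5) contributes a regular 24-gon of circumradius 6.300 (interpolated between r1=9.5 and r2=5 at t=0.711) (area = (24/2)·6.300²·sin(360°/24) = 123.27 mm²); the r=11.5 cylinder at (5.5, 7) contributes a regular 24-gon of circumradius 11.5 (area = (24/2)·11.500²·sin(360°/24) = 410.75 mm²); Taking the union: the regions partially overlap — summed areas 534.02 mm² minus the doubly-counted overlap 102.02 mm² gives 431.99 mm² — area = 431.99 mm². So its area = 431.99 mm². Layer 57 is larger (462.84 vs 431.99 mm²).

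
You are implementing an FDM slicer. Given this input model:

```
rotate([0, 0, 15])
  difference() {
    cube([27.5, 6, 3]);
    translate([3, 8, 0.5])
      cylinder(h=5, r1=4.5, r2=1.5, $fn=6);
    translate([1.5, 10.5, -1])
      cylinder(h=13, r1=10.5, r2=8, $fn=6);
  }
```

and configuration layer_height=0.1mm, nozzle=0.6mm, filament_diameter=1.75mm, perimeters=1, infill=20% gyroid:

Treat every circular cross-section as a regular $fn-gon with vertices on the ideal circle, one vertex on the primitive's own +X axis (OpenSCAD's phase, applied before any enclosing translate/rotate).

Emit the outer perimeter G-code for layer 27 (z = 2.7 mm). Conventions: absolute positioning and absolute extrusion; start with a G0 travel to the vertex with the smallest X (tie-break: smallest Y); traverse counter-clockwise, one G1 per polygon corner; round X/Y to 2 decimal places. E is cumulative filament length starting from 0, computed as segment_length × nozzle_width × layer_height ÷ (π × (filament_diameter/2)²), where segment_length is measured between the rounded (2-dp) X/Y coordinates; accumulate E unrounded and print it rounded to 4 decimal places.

At z = 2.7 mm: the cube (footprint 27.5×6) is included at this height; the cone at (3, 8) (r1=4.5→r2=1.5) has section circumradius 3.180 here — a regular 6-gon; the cone at (1.5, 10.5): at t=0.285 of its height the radius interpolates to r₁+(r₂−r₁)t = 9.788, giving a regular 6-gon of that circumradius; After the difference (first − rest): starting from the 27.5×6 cube, the cone at (3, 8) partially overlaps it — only the 2.73 mm² overlap (of its 26.27 mm²) is removed, clipping the outline; the cone at (1.5, 10.5) partially overlaps it — only the 27.27 mm² overlap (of its 248.93 mm²) is removed, clipping the outline — 1 connected region; (rotated 15° about Z; rotation is an isometry so areas/perimeters/island counts are preserved). The outline is a single polygon with 6 vertices. Extrusion per mm of travel: 0.6 × 0.1 / (π × 0.875²) = 0.024945. Accumulating E over each segment gives final E = 1.6289.

G0 X-0.52 Y1.95 Z2.70
G1 X0.00 Y0.00 E0.0503
G1 X26.56 Y7.12 E0.7363
G1 X25.01 Y12.91 E0.8858
G1 X6.84 Y8.04 E1.3550
G1 X5.65 Y3.61 E1.4695
G1 X-0.52 Y1.95 E1.6289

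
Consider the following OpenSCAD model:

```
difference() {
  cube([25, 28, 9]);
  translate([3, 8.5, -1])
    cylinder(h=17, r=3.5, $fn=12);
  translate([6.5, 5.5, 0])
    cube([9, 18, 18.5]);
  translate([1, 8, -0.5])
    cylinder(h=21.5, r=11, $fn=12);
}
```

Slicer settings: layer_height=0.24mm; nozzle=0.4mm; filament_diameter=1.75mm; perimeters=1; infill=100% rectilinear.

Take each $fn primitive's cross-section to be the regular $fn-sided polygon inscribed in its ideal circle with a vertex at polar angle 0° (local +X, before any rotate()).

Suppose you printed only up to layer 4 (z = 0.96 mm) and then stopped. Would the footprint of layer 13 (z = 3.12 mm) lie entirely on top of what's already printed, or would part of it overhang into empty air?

entirely on top

Compare the two slices. At z = 0.96: the 25×28 cube contributes its full rectangle (area 700.00 mm²); the r=3.5 cylinder at (3, 8.5) gives a regular 12-gon of circumradius 3.5 (constant along its height) (area = (12/2)·3.500²·sin(360°/12) = 36.75 mm²); the cube at (6.5, 5.5) (footprint 9×18) is included at this height (area 162.00 mm²); the r=11 cylinder at (1, 8) gives a regular 12-gon of circumradius 11 (constant along its height) (area = (12/2)·11.000²·sin(360°/12) = 363.00 mm²); Subtracting the remaining from the first: starting from the 25×28 cube (700.00 mm²), the r=3.5 cylinder at (3, 8.5) partially overlaps it — only the 35.82 mm² overlap (of its 36.75 mm²) is removed, clipping the outline; the 9×18 cube at (6.5, 5.5) lies inside it touching the edge (removes its full 162.00 mm²); the r=11 cylinder at (1, 8) partially overlaps it — only the 103.72 mm² overlap (of its 363.00 mm²) is removed, clipping the outline — area = 398.46 mm². At z = 3.12: the 25×28 cube contributes its full rectangle (area 700.00 mm²); the r=3.5 cylinder at (3, 8.5) gives a regular 12-gon of circumradius 3.5 (constant along its height) (area = (12/2)·3.500²·sin(360°/12) = 36.75 mm²); the cube at (6.5, 5.5) is present — its section is the full 9×18 rectangle (area 162.00 mm²); the r=11 cylinder at (1, 8) gives a regular 12-gon of circumradius 11 (constant along its height) (area = (12/2)·11.000²·sin(360°/12) = 363.00 mm²); After the difference (first − rest): starting from the 25×28 cube (700.00 mm²), the r=3.5 cylinder at (3, 8.5) partially overlaps it — only the 35.82 mm² overlap (of its 36.75 mm²) is removed, clipping the outline; the 9×18 cube at (6.5, 5.5) lies inside it touching the edge (removes its full 162.00 mm²); the r=11 cylinder at (1, 8) partially overlaps it — only the 103.72 mm² overlap (of its 363.00 mm²) is removed, clipping the outline — area = 398.46 mm². Checking containment: the cross-section at z = 3.12 is a subset of the cross-section at z = 0.96.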